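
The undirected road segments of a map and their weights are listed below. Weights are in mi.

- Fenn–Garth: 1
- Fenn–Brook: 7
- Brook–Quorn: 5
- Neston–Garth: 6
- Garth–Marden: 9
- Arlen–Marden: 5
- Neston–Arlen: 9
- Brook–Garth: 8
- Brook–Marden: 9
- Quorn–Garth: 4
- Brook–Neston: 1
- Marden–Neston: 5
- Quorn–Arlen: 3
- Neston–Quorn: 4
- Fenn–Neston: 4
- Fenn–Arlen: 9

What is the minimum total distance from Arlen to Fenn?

Running Dijkstra from Arlen:
Arlen: 0
Quorn: 3  (via Arlen)
Marden: 5  (via Arlen)
Garth: 7  (via Quorn)
Neston: 7  (via Quorn)
Fenn: 8  (via Garth)
Shortest route: Arlen → Quorn → Garth → Fenn = 8 mi.

8 mi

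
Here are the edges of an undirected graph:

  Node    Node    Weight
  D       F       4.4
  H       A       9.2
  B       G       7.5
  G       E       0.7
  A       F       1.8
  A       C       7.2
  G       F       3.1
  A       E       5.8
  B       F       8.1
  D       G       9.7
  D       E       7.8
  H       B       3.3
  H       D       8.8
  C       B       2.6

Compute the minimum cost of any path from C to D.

Enumerating some paths:
C → B → H → D: 2.6+3.3+8.8 = 14.7
C → A → F → D: 7.2+1.8+4.4 = 13.4
Cheapest is C → A → F → D at 13.4.

13.4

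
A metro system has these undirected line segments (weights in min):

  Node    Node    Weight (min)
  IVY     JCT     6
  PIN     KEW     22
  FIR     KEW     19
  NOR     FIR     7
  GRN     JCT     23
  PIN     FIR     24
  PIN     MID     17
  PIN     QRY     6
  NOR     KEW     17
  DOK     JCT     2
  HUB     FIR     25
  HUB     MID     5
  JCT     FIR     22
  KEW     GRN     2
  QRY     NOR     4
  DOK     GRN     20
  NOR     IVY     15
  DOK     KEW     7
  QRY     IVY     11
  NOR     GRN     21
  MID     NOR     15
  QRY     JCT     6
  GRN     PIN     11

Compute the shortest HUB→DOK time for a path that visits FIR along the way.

44 min

Shortest HUB→FIR: HUB → FIR = 25
Shortest FIR→DOK: FIR → NOR → QRY → JCT → DOK = 19
Total via FIR: 25 + 19 = 44 min.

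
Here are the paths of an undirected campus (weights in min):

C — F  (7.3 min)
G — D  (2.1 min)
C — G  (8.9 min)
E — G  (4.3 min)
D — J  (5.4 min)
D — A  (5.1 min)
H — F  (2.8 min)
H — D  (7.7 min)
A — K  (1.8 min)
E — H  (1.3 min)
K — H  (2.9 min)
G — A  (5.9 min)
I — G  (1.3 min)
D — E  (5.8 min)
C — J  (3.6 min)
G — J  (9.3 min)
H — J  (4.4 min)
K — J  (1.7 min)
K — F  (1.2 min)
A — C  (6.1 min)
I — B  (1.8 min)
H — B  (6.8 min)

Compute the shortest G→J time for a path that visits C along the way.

12.5 min

Shortest G→C: G → C = 8.9
Shortest C→J: C → J = 3.6
Total via C: 8.9 + 3.6 = 12.5 min.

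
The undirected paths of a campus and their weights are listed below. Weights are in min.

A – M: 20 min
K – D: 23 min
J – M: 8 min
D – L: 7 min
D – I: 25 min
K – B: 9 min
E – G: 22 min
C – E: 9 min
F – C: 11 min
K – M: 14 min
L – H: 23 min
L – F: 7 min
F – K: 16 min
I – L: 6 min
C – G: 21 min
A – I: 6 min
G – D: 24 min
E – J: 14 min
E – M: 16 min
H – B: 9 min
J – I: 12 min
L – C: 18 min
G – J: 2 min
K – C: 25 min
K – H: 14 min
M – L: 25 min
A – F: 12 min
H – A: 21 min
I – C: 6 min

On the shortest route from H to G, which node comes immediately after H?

K

Compare a few routes:
H–K–M–J–G: 14+14+8+2 = 38
H–B–K–M–J–G: 9+9+14+8+2 = 42
H–A–I–J–G: 21+6+12+2 = 41
The minimum is 38 min via H–K–M–J–G.
So from H the first move is to K.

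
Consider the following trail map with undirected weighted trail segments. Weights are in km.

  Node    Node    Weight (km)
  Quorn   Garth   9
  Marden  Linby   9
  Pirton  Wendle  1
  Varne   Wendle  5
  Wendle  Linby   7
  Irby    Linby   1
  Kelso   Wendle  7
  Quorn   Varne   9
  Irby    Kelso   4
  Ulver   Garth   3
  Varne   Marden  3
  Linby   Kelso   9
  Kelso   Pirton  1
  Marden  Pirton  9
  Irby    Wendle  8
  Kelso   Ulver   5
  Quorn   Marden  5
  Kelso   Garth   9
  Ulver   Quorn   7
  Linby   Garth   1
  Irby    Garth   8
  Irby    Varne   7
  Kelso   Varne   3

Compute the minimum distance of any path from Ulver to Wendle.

Candidate routes:
Ulver → Garth → Linby → Irby → Kelso → Pirton → Wendle: 3+1+1+4+1+1 = 11
Ulver → Kelso → Wendle: 5+7 = 12
Ulver → Garth → Linby → Wendle: 3+1+7 = 11
Ulver → Kelso → Pirton → Wendle: 5+1+1 = 7
Cheapest is Ulver → Kelso → Pirton → Wendle at 7 km.

7 km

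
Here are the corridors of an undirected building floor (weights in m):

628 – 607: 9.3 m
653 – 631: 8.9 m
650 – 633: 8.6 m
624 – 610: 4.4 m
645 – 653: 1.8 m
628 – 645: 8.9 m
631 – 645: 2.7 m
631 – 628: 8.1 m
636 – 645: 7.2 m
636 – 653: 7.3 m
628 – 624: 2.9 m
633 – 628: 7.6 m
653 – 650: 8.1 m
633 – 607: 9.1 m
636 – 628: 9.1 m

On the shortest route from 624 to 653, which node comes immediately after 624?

628

Candidate routes:
624–628–631–653: 2.9+8.1+8.9 = 19.9
624–628–645–653: 2.9+8.9+1.8 = 13.6
624–628–631–645–653: 2.9+8.1+2.7+1.8 = 15.5
624–628–636–653: 2.9+9.1+7.3 = 19.3
Cheapest is 624–628–645–653 at 13.6 m.
So from 624 the first move is to 628.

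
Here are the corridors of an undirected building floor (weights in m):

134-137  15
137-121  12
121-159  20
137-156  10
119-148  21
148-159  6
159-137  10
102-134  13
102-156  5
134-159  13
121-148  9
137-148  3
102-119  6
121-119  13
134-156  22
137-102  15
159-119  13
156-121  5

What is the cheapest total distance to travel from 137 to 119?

21 m

Enumerating some paths:
137–102–119: 15+6 = 21
137–148–159–119: 3+6+13 = 22
The minimum is 21 m via 137–102–119.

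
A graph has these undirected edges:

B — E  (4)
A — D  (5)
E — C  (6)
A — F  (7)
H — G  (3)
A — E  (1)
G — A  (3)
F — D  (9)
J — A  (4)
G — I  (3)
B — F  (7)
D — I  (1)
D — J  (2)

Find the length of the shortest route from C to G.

10

Running Dijkstra from C:
C: 0
E: 6  (via C)
A: 7  (via E)
B: 10  (via E)
G: 10  (via A)
Shortest route: C → E → A → G = 10.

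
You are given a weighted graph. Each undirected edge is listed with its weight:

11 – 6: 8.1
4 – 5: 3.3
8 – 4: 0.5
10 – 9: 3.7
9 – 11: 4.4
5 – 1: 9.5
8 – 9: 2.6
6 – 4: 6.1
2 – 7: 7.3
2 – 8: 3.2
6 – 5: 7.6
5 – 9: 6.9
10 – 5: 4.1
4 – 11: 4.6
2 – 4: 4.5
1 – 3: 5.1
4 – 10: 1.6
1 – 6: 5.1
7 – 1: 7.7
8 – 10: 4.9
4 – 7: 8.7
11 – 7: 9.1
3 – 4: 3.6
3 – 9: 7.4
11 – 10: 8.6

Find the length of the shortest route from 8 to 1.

9.2

Enumerating some paths:
8 - 4 - 3 - 1: 0.5+3.6+5.1 = 9.2
8 - 4 - 5 - 1: 0.5+3.3+9.5 = 13.3
8 - 4 - 6 - 1: 0.5+6.1+5.1 = 11.7
The minimum is 9.2 via 8 - 4 - 3 - 1.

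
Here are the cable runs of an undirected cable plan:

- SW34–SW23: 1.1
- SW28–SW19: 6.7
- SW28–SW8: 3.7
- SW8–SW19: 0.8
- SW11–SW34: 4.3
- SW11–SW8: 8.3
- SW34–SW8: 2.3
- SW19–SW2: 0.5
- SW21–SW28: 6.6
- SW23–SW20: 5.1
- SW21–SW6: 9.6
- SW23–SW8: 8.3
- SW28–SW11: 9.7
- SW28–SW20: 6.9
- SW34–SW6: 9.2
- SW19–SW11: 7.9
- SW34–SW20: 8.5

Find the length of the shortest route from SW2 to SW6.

Shortest distances from SW2:
SW2: 0
SW19: 0.5  (via SW2)
SW8: 1.3  (via SW19)
SW34: 3.6  (via SW8)
SW23: 4.7  (via SW34)
SW28: 5  (via SW8)
SW11: 7.9  (via SW34)
SW20: 9.8  (via SW23)
SW21: 11.6  (via SW28)
SW6: 12.8  (via SW34)
Shortest route: SW2–SW19–SW8–SW34–SW6 = 12.8.

12.8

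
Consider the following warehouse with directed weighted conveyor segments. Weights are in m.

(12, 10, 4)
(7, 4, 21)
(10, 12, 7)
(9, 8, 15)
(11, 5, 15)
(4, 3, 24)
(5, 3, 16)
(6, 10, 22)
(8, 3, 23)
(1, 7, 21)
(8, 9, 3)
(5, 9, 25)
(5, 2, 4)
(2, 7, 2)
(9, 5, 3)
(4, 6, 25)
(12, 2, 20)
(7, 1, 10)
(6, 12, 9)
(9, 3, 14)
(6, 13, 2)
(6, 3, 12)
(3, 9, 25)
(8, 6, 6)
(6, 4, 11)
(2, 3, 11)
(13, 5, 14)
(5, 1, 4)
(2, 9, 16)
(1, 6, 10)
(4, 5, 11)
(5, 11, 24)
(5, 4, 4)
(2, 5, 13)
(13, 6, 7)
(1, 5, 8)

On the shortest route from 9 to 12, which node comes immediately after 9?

Compare a few routes:
9 - 5 - 1 - 6 - 12: 3+4+10+9 = 26
9 - 5 - 2 - 7 - 1 - 6 - 12: 3+4+2+10+10+9 = 38
9 - 8 - 6 - 12: 15+6+9 = 30
Cheapest is 9 - 5 - 1 - 6 - 12 at 26 m.
So from 9 the first move is to 5.

5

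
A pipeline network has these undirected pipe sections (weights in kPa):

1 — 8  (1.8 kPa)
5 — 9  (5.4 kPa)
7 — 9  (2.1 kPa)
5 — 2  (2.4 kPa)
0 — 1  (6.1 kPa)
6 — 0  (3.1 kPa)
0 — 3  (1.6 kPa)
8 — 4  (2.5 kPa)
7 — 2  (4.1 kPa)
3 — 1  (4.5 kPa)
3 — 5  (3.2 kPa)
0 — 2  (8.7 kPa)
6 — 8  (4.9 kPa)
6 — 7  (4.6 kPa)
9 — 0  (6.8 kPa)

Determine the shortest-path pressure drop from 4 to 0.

Running Dijkstra from 4:
4: 0
8: 2.5  (via 4)
1: 4.3  (via 8)
6: 7.4  (via 8)
3: 8.8  (via 1)
0: 10.4  (via 1)
Shortest route: 4 → 8 → 1 → 0 = 10.4 kPa.

10.4 kPa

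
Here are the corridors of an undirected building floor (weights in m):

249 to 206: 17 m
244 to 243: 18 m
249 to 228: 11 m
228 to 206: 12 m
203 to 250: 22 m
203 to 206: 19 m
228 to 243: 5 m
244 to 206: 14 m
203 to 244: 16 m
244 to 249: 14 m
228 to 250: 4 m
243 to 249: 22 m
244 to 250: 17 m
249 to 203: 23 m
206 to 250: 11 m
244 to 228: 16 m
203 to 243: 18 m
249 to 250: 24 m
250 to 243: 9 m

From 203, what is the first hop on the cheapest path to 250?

250

Compare a few routes:
203 → 250: 22 = 22
203 → 243 → 228 → 250: 18+5+4 = 27
203 → 243 → 250: 18+9 = 27
Cheapest is 203 → 250 at 22 m.
So from 203 the first move is to 250.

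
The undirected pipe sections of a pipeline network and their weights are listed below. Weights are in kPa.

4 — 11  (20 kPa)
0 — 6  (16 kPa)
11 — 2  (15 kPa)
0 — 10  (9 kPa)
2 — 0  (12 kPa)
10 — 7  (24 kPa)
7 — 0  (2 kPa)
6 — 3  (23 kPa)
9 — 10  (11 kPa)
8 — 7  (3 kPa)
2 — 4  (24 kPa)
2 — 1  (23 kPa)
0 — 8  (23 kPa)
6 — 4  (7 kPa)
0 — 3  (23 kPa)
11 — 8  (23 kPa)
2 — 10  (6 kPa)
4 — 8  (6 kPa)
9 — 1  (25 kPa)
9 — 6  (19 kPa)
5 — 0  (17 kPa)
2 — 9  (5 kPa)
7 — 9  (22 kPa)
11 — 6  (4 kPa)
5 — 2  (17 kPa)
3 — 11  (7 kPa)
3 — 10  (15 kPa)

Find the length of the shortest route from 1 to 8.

40 kPa

Compare a few routes:
1–2–10–0–7–8: 23+6+9+2+3 = 43
1–2–0–7–8: 23+12+2+3 = 40
1–9–2–0–7–8: 25+5+12+2+3 = 47
The minimum is 40 kPa via 1–2–0–7–8.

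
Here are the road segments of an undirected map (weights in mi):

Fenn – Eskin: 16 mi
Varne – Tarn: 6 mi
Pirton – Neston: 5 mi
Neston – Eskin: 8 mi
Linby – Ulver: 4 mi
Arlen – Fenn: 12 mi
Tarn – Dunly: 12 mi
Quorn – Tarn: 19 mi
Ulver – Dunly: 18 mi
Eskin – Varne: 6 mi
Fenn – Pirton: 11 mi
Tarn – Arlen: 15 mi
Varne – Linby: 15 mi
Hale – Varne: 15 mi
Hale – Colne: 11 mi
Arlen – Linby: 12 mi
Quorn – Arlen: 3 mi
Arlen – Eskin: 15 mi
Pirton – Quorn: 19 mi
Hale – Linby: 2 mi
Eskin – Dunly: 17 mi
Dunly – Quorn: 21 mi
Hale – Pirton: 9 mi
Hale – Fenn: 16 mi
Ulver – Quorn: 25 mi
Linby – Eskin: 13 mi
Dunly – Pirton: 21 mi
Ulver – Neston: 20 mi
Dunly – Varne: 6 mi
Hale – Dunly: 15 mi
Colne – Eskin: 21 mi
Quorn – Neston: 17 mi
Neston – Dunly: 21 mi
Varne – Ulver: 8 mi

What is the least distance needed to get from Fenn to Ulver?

22 mi

Candidate routes:
Fenn–Hale–Linby–Ulver: 16+2+4 = 22
Fenn–Eskin–Varne–Ulver: 16+6+8 = 30
Fenn–Pirton–Hale–Linby–Ulver: 11+9+2+4 = 26
Fenn–Arlen–Linby–Ulver: 12+12+4 = 28
Cheapest is Fenn–Hale–Linby–Ulver at 22 mi.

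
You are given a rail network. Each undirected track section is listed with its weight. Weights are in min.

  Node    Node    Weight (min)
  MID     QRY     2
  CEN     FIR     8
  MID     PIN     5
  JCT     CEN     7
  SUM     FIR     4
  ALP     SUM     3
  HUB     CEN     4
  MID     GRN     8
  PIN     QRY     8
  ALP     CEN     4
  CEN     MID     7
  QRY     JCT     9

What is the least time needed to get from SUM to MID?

14 min

Compare a few routes:
SUM - FIR - CEN - MID: 4+8+7 = 19
SUM - ALP - CEN - JCT - QRY - MID: 3+4+7+9+2 = 25
SUM - ALP - CEN - MID: 3+4+7 = 14
The minimum is 14 min via SUM - ALP - CEN - MID.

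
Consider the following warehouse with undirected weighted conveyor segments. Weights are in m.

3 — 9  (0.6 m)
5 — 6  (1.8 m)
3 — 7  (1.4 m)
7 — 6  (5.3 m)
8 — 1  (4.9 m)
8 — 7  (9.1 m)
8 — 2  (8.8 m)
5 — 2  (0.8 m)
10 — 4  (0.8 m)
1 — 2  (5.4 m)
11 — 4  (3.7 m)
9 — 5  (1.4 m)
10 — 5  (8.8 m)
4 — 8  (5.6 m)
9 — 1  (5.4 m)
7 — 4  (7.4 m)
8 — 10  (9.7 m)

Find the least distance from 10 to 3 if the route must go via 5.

Best 10 to 5: 10–5 costing 8.8
Best 5 to 3: 5–9–3 costing 2
Total via 5: 8.8 + 2 = 10.8 m.

10.8 m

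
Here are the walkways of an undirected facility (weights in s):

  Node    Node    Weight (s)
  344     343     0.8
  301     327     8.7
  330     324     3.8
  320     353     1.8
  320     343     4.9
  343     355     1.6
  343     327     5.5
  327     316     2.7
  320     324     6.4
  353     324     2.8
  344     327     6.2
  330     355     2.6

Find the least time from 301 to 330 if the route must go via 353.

27.5 s

Best 301 to 353: 301–327–343–320–353 costing 20.9
Shortest 353→330: 353–324–330 = 6.6
Total via 353: 20.9 + 6.6 = 27.5 s.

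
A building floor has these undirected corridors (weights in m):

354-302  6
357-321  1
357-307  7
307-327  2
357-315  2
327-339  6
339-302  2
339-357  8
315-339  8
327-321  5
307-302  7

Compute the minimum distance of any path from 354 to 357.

16 m

Settle nodes by increasing distance from 354:
354: 0
302: 6  (via 354)
339: 8  (via 302)
307: 13  (via 302)
327: 14  (via 339)
315: 16  (via 339)
357: 16  (via 339)
Shortest route: 354–302–339–357 = 16 m.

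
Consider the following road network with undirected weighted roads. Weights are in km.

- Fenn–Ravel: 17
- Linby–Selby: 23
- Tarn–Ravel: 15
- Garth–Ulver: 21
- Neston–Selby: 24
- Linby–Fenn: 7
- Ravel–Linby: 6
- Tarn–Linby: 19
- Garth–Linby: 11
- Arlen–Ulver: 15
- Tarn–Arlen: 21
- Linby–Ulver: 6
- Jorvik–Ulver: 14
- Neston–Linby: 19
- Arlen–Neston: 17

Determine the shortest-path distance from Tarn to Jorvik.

Compare a few routes:
Tarn - Arlen - Ulver - Jorvik: 21+15+14 = 50
Tarn - Linby - Ulver - Jorvik: 19+6+14 = 39
Tarn - Ravel - Linby - Ulver - Jorvik: 15+6+6+14 = 41
The minimum is 39 km via Tarn - Linby - Ulver - Jorvik.

39 km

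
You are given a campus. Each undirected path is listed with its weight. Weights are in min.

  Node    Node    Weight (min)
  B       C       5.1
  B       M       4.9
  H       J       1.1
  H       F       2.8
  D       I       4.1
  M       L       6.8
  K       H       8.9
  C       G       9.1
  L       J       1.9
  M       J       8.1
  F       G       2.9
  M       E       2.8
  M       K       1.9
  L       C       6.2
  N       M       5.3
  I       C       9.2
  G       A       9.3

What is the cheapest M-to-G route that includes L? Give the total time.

Shortest M→L: M–L = 6.8
Best L to G: L–J–H–F–G costing 8.7
Total via L: 6.8 + 8.7 = 15.5 min.

15.5 min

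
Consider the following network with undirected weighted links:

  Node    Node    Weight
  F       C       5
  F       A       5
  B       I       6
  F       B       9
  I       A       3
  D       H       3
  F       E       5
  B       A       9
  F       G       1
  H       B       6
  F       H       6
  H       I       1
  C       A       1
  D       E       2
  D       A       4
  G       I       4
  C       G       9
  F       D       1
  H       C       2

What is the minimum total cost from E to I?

6

Settle nodes by increasing distance from E:
E: 0
D: 2  (via E)
F: 3  (via D)
G: 4  (via F)
H: 5  (via D)
A: 6  (via D)
I: 6  (via H)
Shortest route: E–D–H–I = 6.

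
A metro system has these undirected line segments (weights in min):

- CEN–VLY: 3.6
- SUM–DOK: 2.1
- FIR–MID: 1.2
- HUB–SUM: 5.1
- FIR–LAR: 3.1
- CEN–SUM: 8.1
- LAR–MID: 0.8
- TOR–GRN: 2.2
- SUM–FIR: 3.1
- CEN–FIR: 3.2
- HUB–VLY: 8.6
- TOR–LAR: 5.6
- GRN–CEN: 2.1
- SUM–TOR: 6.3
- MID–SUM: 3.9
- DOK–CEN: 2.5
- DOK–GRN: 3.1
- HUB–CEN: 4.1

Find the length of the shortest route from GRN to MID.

6.5 min

Enumerating some paths:
GRN–CEN–FIR–MID: 2.1+3.2+1.2 = 6.5
GRN–TOR–LAR–MID: 2.2+5.6+0.8 = 8.6
The minimum is 6.5 min via GRN–CEN–FIR–MID.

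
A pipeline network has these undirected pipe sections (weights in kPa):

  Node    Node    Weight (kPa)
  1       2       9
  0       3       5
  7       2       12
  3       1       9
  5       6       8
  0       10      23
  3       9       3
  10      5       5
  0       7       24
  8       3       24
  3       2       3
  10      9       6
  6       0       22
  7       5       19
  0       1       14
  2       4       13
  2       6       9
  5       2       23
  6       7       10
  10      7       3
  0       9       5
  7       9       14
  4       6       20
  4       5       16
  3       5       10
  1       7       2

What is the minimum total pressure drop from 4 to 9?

19 kPa

Enumerating some paths:
4 → 5 → 3 → 9: 16+10+3 = 29
4 → 2 → 3 → 9: 13+3+3 = 19
4 → 2 → 3 → 0 → 9: 13+3+5+5 = 26
4 → 5 → 10 → 9: 16+5+6 = 27
The minimum is 19 kPa via 4 → 2 → 3 → 9.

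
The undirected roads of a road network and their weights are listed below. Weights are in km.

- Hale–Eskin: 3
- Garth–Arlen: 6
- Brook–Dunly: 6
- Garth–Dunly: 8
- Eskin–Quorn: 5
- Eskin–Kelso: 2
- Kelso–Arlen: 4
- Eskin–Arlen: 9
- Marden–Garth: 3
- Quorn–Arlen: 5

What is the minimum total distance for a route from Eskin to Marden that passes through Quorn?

19 km

Shortest Eskin→Quorn: Eskin–Quorn = 5
Best Quorn to Marden: Quorn–Arlen–Garth–Marden costing 14
Total via Quorn: 5 + 14 = 19 km.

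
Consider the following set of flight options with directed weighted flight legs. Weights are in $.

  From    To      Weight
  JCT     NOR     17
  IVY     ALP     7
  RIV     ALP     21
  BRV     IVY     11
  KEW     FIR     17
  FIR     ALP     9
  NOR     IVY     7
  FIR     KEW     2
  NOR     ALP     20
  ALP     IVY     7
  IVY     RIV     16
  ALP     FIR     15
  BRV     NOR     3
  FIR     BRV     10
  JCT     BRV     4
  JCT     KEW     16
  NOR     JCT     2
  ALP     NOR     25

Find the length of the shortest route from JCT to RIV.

Settle nodes by increasing distance from JCT:
JCT: 0
BRV: 4  (via JCT)
NOR: 7  (via BRV)
IVY: 14  (via NOR)
KEW: 16  (via JCT)
ALP: 21  (via IVY)
RIV: 30  (via IVY)
Shortest route: JCT → BRV → NOR → IVY → RIV = $30.

$30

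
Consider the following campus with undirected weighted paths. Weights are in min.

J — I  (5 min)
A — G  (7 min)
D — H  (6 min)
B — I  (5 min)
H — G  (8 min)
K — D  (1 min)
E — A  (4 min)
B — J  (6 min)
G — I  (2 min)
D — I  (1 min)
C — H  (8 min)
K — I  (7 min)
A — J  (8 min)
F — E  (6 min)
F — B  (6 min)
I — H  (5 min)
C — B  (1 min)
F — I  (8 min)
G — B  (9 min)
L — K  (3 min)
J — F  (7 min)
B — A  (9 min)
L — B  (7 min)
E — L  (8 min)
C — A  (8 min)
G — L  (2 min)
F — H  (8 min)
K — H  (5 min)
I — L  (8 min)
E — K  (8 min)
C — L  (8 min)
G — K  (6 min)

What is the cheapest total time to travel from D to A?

10 min

Running Dijkstra from D:
D: 0
I: 1  (via D)
K: 1  (via D)
G: 3  (via I)
L: 4  (via K)
B: 6  (via I)
H: 6  (via D)
J: 6  (via I)
C: 7  (via B)
E: 9  (via K)
F: 9  (via I)
A: 10  (via G)
Shortest route: D → I → G → A = 10 min.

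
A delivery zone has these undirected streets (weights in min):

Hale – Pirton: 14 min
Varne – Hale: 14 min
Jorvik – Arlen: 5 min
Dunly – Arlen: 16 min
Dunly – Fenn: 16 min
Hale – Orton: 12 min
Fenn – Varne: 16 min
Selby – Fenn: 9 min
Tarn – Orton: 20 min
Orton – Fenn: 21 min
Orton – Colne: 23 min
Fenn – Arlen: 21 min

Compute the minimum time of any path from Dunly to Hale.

Settle nodes by increasing distance from Dunly:
Dunly: 0
Fenn: 16  (via Dunly)
Arlen: 16  (via Dunly)
Jorvik: 21  (via Arlen)
Selby: 25  (via Fenn)
Varne: 32  (via Fenn)
Orton: 37  (via Fenn)
Hale: 46  (via Varne)
Shortest route: Dunly–Fenn–Varne–Hale = 46 min.

46 min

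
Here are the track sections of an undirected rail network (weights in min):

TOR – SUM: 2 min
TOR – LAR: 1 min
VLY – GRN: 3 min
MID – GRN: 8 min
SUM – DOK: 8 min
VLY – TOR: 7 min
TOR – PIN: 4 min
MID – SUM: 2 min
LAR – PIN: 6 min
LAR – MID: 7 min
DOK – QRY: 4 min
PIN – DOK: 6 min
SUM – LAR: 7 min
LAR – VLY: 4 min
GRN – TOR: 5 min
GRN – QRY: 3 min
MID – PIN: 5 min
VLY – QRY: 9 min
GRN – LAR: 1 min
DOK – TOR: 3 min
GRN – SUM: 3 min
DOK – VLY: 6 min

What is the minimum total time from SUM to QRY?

6 min

Running Dijkstra from SUM:
SUM: 0
TOR: 2  (via SUM)
MID: 2  (via SUM)
GRN: 3  (via SUM)
LAR: 3  (via TOR)
DOK: 5  (via TOR)
QRY: 6  (via GRN)
Shortest route: SUM → GRN → QRY = 6 min.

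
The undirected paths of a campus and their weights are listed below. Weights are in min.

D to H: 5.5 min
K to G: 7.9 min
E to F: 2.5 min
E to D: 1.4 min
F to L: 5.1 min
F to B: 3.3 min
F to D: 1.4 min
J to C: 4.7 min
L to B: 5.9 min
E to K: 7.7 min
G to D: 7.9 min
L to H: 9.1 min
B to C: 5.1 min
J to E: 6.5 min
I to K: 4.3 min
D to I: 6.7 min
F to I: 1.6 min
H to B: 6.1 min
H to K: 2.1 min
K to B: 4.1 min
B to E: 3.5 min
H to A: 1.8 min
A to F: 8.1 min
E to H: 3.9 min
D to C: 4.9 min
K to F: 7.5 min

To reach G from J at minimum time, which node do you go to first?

E

Compare a few routes:
J - C - D - G: 4.7+4.9+7.9 = 17.5
J - E - D - G: 6.5+1.4+7.9 = 15.8
J - E - F - D - G: 6.5+2.5+1.4+7.9 = 18.3
The minimum is 15.8 min via J - E - D - G.
So from J the first move is to E.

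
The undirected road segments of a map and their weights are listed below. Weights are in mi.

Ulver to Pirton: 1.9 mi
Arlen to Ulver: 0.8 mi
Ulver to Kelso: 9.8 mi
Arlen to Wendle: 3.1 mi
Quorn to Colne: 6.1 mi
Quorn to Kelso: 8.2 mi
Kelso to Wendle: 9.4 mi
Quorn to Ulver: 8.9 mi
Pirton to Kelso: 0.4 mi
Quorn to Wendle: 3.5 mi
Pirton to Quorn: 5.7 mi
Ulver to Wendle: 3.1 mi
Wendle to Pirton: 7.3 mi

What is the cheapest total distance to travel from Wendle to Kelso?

5.4 mi

Shortest distances from Wendle:
Wendle: 0
Ulver: 3.1  (via Wendle)
Arlen: 3.1  (via Wendle)
Quorn: 3.5  (via Wendle)
Pirton: 5  (via Ulver)
Kelso: 5.4  (via Pirton)
Shortest route: Wendle–Ulver–Pirton–Kelso = 5.4 mi.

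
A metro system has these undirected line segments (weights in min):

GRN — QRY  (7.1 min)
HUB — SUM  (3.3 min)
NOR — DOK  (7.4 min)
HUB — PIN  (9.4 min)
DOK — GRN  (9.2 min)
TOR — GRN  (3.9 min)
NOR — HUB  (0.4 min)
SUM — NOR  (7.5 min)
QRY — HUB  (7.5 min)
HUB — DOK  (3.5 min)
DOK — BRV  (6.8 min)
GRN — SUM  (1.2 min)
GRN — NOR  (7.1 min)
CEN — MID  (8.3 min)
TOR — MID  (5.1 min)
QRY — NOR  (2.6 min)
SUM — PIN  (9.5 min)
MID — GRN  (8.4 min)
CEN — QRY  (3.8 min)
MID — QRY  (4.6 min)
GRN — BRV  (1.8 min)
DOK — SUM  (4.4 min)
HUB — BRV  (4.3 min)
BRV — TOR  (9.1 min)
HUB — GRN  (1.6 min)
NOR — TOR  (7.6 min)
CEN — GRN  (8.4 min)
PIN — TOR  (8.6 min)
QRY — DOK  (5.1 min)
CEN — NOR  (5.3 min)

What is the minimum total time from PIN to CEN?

Enumerating some paths:
PIN → HUB → NOR → CEN: 9.4+0.4+5.3 = 15.1
PIN → HUB → NOR → QRY → CEN: 9.4+0.4+2.6+3.8 = 16.2
Cheapest is PIN → HUB → NOR → CEN at 15.1 min.

15.1 min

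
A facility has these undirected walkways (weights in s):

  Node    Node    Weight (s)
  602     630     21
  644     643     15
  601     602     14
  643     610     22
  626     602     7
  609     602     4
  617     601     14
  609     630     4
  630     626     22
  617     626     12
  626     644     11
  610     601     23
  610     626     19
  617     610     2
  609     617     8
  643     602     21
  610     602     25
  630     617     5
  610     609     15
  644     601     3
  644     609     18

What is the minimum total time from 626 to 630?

Candidate routes:
626–602–609–630: 7+4+4 = 15
626–617–630: 12+5 = 17
The minimum is 15 s via 626–602–609–630.

15 s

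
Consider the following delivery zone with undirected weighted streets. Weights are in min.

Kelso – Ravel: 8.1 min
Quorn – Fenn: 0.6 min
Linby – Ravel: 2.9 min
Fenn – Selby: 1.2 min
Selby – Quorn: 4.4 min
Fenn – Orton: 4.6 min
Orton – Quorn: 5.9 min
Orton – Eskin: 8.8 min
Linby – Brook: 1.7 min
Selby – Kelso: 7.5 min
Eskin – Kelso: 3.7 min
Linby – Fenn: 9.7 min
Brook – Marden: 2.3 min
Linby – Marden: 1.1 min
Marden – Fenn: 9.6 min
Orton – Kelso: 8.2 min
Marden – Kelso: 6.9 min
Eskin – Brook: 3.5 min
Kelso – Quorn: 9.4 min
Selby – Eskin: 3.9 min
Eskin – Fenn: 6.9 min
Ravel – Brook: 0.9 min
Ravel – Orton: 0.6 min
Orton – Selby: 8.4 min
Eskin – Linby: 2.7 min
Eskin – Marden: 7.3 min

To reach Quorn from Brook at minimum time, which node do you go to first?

Ravel

Enumerating some paths:
Brook → Ravel → Orton → Fenn → Quorn: 0.9+0.6+4.6+0.6 = 6.7
Brook → Eskin → Selby → Fenn → Quorn: 3.5+3.9+1.2+0.6 = 9.2
Brook → Ravel → Orton → Quorn: 0.9+0.6+5.9 = 7.4
The minimum is 6.7 min via Brook → Ravel → Orton → Fenn → Quorn.
So from Brook the first move is to Ravel.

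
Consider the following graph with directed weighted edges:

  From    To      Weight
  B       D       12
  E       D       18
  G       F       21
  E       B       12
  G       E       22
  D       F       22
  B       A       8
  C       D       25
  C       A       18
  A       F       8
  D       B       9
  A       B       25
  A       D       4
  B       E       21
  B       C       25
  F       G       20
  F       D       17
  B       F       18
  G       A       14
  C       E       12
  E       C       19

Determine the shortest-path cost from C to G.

46

Settle nodes by increasing distance from C:
C: 0
E: 12  (via C)
A: 18  (via C)
D: 22  (via A)
B: 24  (via E)
F: 26  (via A)
G: 46  (via F)
Shortest route: C–A–F–G = 46.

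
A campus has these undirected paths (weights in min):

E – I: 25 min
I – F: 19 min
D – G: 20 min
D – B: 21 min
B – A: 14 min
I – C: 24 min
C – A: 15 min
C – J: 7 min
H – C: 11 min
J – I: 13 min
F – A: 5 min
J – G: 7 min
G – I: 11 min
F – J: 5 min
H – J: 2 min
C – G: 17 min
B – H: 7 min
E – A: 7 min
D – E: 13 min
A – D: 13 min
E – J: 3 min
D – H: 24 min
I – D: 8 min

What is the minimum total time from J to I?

13 min

Enumerating some paths:
J → G → I: 7+11 = 18
J → E → D → I: 3+13+8 = 24
J → I: 13 = 13
J → F → I: 5+19 = 24
Cheapest is J → I at 13 min.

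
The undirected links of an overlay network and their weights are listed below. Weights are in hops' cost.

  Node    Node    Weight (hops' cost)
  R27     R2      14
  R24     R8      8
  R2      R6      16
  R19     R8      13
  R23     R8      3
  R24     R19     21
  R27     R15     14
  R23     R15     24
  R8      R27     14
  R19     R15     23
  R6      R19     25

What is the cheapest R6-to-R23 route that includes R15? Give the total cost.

Shortest R6→R15: R6–R2–R27–R15 = 44
Shortest R15→R23: R15–R23 = 24
Total via R15: 44 + 24 = 68 hops' cost.

68 hops' cost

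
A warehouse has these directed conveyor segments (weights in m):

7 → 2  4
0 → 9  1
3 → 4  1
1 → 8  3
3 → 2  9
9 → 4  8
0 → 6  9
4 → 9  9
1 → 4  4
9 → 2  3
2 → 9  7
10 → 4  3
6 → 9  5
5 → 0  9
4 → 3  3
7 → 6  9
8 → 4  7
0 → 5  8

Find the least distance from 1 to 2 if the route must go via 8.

Best 1 to 8: 1–8 costing 3
Best 8 to 2: 8–4–3–2 costing 19
Total via 8: 3 + 19 = 22 m.

22 m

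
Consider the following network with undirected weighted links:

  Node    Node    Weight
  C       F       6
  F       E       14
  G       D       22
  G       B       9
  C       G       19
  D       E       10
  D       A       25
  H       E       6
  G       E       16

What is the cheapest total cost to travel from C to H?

26

Enumerating some paths:
C–G–E–H: 19+16+6 = 41
C–F–E–H: 6+14+6 = 26
C–G–D–E–H: 19+22+10+6 = 57
Cheapest is C–F–E–H at 26.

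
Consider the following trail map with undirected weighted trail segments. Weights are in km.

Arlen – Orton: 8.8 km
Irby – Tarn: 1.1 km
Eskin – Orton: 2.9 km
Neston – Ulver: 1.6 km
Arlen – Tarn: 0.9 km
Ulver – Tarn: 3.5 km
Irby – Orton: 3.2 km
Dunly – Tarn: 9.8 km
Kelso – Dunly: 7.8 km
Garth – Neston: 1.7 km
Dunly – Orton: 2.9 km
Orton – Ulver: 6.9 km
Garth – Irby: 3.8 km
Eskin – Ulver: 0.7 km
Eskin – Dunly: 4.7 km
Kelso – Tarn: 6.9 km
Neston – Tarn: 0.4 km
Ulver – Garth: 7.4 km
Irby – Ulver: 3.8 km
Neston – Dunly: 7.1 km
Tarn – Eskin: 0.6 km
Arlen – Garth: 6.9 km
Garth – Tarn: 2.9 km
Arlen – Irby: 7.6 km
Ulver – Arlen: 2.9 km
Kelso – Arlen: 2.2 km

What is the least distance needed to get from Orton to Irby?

3.2 km

Enumerating some paths:
Orton–Eskin–Ulver–Irby: 2.9+0.7+3.8 = 7.4
Orton–Eskin–Ulver–Neston–Tarn–Irby: 2.9+0.7+1.6+0.4+1.1 = 6.7
Orton–Irby: 3.2 = 3.2
Orton–Eskin–Tarn–Irby: 2.9+0.6+1.1 = 4.6
Cheapest is Orton–Irby at 3.2 km.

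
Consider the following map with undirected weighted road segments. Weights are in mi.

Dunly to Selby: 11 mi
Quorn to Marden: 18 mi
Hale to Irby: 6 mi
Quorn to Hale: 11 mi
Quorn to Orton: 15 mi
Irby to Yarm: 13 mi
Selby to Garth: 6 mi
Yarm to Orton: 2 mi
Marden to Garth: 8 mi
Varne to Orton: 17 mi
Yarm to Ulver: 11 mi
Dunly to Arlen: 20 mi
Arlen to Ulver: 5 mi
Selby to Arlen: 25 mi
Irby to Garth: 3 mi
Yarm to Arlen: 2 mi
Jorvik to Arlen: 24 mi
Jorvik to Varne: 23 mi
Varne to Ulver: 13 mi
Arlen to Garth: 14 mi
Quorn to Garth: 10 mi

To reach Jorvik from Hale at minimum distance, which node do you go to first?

Irby

Compare a few routes:
Hale–Irby–Yarm–Arlen–Jorvik: 6+13+2+24 = 45
Hale–Irby–Garth–Arlen–Jorvik: 6+3+14+24 = 47
Cheapest is Hale–Irby–Yarm–Arlen–Jorvik at 45 mi.
So from Hale the first move is to Irby.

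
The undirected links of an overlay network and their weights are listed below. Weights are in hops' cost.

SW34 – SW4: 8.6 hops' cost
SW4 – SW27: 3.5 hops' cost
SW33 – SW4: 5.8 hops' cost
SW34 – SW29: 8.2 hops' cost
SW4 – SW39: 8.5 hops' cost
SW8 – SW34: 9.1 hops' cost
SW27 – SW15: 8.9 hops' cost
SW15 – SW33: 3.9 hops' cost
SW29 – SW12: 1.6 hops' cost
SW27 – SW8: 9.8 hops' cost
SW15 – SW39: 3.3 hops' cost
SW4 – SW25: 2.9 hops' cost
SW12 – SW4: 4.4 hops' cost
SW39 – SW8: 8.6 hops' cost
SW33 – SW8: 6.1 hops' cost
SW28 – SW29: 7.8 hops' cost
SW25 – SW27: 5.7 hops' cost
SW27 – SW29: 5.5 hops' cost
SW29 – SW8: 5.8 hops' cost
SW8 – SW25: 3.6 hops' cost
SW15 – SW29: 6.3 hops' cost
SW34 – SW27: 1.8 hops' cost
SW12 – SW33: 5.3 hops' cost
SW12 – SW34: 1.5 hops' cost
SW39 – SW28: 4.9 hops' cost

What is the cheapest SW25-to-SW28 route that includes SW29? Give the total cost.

Shortest SW25→SW29: SW25–SW4–SW12–SW29 = 8.9
Best SW29 to SW28: SW29–SW28 costing 7.8
Total via SW29: 8.9 + 7.8 = 16.7 hops' cost.

16.7 hops' cost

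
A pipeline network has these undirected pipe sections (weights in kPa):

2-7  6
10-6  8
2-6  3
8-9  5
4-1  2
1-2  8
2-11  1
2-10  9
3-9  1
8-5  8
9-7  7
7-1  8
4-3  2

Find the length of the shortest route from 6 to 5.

29 kPa

Shortest distances from 6:
6: 0
2: 3  (via 6)
11: 4  (via 2)
10: 8  (via 6)
7: 9  (via 2)
1: 11  (via 2)
4: 13  (via 1)
3: 15  (via 4)
9: 16  (via 7)
8: 21  (via 9)
5: 29  (via 8)
Shortest route: 6–2–7–9–8–5 = 29 kPa.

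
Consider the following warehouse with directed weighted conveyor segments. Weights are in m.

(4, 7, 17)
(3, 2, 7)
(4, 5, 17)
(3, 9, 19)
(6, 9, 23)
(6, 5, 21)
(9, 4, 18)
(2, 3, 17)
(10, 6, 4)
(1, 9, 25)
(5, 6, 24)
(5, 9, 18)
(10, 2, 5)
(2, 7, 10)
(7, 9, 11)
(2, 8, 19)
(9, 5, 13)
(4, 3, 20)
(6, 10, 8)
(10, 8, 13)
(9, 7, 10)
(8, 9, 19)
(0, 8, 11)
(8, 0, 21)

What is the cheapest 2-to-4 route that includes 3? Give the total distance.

Shortest 2→3: 2 → 3 = 17
Shortest 3→4: 3 → 9 → 4 = 37
Total via 3: 17 + 37 = 54 m.

54 m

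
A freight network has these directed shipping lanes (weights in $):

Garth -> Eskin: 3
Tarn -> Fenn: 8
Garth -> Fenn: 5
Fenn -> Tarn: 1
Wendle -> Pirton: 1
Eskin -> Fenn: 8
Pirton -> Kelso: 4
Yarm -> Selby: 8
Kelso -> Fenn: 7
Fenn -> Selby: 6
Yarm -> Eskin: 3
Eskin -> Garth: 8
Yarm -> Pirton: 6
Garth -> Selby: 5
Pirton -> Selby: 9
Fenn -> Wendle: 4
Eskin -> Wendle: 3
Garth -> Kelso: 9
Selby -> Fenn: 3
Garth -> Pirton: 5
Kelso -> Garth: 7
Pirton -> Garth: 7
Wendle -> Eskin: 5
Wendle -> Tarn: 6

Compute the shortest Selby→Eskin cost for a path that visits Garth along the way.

$18

Shortest Selby→Garth: Selby → Fenn → Wendle → Pirton → Garth = 15
Shortest Garth→Eskin: Garth → Eskin = 3
Total via Garth: 15 + 3 = $18.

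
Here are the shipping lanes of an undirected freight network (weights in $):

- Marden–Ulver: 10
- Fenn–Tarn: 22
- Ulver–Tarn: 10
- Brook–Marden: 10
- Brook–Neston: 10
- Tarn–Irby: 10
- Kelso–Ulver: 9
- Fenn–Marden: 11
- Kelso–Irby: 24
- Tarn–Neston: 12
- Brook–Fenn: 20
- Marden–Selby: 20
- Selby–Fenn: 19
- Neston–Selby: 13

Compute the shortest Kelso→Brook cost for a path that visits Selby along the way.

$62

Best Kelso to Selby: Kelso → Ulver → Marden → Selby costing 39
Best Selby to Brook: Selby → Neston → Brook costing 23
Total via Selby: 39 + 23 = $62.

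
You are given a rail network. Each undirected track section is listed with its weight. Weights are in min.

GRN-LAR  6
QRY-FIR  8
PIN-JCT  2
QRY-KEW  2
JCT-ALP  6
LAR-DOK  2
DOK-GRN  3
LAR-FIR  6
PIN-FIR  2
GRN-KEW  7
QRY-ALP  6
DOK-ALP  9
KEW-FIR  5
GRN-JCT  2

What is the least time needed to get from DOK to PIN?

Settle nodes by increasing distance from DOK:
DOK: 0
LAR: 2  (via DOK)
GRN: 3  (via DOK)
JCT: 5  (via GRN)
PIN: 7  (via JCT)
Shortest route: DOK–GRN–JCT–PIN = 7 min.

7 min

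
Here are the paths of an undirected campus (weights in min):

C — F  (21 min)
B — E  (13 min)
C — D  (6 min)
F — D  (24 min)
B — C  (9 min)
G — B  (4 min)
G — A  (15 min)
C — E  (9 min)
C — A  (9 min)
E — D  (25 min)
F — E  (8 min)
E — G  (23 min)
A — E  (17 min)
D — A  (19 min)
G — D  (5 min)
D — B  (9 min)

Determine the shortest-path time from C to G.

11 min

Candidate routes:
C - D - G: 6+5 = 11
C - B - G: 9+4 = 13
The minimum is 11 min via C - D - G.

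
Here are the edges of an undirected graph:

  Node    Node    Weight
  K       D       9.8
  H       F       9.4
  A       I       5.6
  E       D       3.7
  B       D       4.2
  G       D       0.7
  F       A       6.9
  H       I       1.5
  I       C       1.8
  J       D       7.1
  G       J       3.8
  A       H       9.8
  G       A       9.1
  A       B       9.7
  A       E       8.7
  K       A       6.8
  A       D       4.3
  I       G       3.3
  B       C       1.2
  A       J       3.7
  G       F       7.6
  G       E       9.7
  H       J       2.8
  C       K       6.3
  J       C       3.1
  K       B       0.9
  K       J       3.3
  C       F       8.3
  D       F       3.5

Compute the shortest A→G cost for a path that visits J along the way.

Best A to J: A–J costing 3.7
Best J to G: J–G costing 3.8
Total via J: 3.7 + 3.8 = 7.5.

7.5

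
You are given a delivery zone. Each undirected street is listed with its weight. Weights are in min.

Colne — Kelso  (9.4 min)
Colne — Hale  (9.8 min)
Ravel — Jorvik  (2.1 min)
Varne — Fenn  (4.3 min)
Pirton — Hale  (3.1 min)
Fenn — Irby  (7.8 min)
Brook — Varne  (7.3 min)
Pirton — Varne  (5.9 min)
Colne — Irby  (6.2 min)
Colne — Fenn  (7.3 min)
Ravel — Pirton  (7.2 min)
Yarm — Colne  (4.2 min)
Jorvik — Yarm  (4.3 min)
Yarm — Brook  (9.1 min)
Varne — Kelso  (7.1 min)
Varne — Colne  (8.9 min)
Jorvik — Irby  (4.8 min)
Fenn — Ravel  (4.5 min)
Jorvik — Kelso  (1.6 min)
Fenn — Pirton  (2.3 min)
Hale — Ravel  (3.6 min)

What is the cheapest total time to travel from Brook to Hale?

Candidate routes:
Brook → Varne → Fenn → Pirton → Hale: 7.3+4.3+2.3+3.1 = 17
Brook → Varne → Pirton → Hale: 7.3+5.9+3.1 = 16.3
Cheapest is Brook → Varne → Pirton → Hale at 16.3 min.

16.3 min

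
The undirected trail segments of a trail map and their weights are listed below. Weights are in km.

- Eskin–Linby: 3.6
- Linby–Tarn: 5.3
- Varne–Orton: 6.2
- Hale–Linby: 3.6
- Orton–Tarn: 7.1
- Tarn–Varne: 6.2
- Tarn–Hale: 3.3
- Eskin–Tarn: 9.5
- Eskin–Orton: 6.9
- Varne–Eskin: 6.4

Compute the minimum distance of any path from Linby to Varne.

10 km

Compare a few routes:
Linby–Tarn–Varne: 5.3+6.2 = 11.5
Linby–Eskin–Varne: 3.6+6.4 = 10
Linby–Hale–Tarn–Varne: 3.6+3.3+6.2 = 13.1
The minimum is 10 km via Linby–Eskin–Varne.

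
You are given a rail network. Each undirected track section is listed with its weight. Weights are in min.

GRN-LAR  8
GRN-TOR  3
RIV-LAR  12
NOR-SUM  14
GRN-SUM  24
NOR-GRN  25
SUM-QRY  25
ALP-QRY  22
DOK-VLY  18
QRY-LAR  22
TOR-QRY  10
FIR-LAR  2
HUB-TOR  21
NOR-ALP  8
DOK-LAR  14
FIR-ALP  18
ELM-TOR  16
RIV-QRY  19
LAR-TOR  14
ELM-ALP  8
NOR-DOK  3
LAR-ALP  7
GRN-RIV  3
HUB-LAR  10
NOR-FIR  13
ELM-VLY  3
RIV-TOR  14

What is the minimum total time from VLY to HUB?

Enumerating some paths:
VLY - ELM - TOR - HUB: 3+16+21 = 40
VLY - ELM - ALP - LAR - HUB: 3+8+7+10 = 28
The minimum is 28 min via VLY - ELM - ALP - LAR - HUB.

28 min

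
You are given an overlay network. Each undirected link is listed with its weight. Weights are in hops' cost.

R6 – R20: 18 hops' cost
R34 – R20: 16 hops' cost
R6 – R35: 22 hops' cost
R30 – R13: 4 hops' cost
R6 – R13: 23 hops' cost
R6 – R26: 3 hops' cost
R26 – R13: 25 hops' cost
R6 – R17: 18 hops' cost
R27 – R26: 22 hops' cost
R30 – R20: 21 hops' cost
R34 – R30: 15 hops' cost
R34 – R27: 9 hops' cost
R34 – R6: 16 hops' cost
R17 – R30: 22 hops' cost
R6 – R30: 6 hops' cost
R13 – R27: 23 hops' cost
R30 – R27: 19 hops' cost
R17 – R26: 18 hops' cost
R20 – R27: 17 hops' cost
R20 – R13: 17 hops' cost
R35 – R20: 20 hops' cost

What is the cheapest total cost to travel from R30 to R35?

Shortest distances from R30:
R30: 0
R13: 4  (via R30)
R6: 6  (via R30)
R26: 9  (via R6)
R34: 15  (via R30)
R27: 19  (via R30)
R20: 21  (via R30)
R17: 22  (via R30)
R35: 28  (via R6)
Shortest route: R30–R6–R35 = 28 hops' cost.

28 hops' cost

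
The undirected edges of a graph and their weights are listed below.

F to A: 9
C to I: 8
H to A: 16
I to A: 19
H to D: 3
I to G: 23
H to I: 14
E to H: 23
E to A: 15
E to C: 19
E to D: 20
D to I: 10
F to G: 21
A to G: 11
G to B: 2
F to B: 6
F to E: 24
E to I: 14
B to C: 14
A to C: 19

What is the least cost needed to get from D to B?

Running Dijkstra from D:
D: 0
H: 3  (via D)
I: 10  (via D)
C: 18  (via I)
A: 19  (via H)
E: 20  (via D)
F: 28  (via A)
G: 30  (via A)
B: 32  (via C)
Shortest route: D–I–C–B = 32.

32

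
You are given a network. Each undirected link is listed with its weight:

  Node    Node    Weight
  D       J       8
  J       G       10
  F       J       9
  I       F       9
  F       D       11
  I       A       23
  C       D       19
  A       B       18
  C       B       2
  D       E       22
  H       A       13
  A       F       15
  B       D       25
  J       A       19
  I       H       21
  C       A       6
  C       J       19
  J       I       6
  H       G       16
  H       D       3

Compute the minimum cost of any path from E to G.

Compare a few routes:
E - D - J - G: 22+8+10 = 40
E - D - H - G: 22+3+16 = 41
The minimum is 40 via E - D - J - G.

40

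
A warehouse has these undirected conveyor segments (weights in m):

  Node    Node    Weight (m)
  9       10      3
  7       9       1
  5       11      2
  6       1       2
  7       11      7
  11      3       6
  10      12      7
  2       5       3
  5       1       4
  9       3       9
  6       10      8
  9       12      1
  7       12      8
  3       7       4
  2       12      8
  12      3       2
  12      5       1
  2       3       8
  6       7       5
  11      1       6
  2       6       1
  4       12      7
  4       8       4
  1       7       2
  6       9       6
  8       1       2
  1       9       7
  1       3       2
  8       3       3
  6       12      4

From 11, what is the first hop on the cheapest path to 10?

5

Compare a few routes:
11 → 7 → 9 → 10: 7+1+3 = 11
11 → 1 → 7 → 9 → 10: 6+2+1+3 = 12
11 → 5 → 12 → 10: 2+1+7 = 10
11 → 5 → 12 → 9 → 10: 2+1+1+3 = 7
The minimum is 7 m via 11 → 5 → 12 → 9 → 10.
So from 11 the first move is to 5.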